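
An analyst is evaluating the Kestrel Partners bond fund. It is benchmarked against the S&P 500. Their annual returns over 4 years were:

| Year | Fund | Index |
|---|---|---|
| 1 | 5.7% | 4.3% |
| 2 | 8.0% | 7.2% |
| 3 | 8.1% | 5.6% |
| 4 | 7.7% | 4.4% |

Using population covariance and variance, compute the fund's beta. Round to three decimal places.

0.508

r̄p = 7.3750%,  r̄m = 5.3750%
Cov = Σ(rp − r̄p)(rm − r̄m) / 4 = 0.6969
Var(rm) = Σ(rm − r̄m)² / 4 = 1.3719
β = Cov / Var = 0.6969 / 1.3719 = 0.5080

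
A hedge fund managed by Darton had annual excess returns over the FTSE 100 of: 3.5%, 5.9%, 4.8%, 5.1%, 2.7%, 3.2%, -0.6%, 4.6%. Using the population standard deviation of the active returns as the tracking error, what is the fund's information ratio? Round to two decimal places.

Mean return r̄ = 29.20 / 8 = 3.6500%
Population σ = √[Σ(r − r̄)² / 8] = √[28.5800 / 8] = √3.5725 = 1.8901%
IR = r̄ / tracking error = 3.6500 / 1.8901 = 1.9311

1.93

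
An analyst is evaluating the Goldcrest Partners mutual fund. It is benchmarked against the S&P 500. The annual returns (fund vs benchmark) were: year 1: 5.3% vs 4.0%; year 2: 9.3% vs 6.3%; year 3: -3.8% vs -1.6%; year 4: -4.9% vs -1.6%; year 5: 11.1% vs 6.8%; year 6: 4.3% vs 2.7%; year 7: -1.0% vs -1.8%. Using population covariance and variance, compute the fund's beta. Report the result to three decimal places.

r̄p = 2.9000%,  r̄m = 2.1143%
Cov = Σ(rp − r̄p)(rm − r̄m) / 7 = 19.9543
Var(rm) = Σ(rm − r̄m)² / 7 = 12.3269
β = Cov / Var = 19.9543 / 12.3269 = 1.6188

1.619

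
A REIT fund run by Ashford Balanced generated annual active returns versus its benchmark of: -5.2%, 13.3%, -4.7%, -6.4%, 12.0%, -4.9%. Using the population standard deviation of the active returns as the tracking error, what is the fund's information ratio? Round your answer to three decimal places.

μ = (-5.2 + 13.3 − 4.7 − 6.4 + 12 − 4.9) / 6 = 4.10 / 6 = 0.6833%
Σ(r − μ)² = (-5.2 − 0.6833)² + (13.3 − 0.6833)² + … = 432.1883
σ = √[432.1883 / 6] = 8.4871%
IR = μ / tracking error = 0.6833 / 8.4871 = 0.0805

0.081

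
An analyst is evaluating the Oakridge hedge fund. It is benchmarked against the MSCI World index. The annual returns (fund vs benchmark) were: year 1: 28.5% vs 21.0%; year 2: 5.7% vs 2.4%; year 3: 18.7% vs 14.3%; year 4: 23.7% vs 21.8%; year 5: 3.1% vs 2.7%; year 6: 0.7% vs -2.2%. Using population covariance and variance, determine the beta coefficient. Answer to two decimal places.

r̄p = 13.4000%,  r̄m = 10.0000%
Cov = Σ(rp − r̄p)(rm − r̄m) / 6 = 99.8467
Var(rm) = Σ(rm − r̄m)² / 6 = 89.7700
β = Cov / Var = 99.8467 / 89.7700 = 1.1123

1.11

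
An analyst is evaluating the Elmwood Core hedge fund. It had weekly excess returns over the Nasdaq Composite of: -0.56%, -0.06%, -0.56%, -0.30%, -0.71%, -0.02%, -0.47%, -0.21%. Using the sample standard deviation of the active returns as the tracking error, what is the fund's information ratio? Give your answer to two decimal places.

Mean return r̄ = -2.890 / 8 = -0.3613%
Sample σ = √[Σ(r − r̄)² / 7] = √[0.4463 / 7] = √0.0638 = 0.2526%
IR = r̄ / tracking error = -0.3613 / 0.2526 = -1.4303

-1.43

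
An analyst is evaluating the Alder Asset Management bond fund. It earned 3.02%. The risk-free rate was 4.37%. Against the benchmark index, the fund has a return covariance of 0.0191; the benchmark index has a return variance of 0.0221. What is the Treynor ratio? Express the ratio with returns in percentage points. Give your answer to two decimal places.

β = Cov / Var = 0.0191 / 0.0221 = 0.8643
Treynor = (Rp − Rf) / β = (3.02% − 4.37%) / 0.8643 = -1.35 / 0.8643 = -1.5620

-1.56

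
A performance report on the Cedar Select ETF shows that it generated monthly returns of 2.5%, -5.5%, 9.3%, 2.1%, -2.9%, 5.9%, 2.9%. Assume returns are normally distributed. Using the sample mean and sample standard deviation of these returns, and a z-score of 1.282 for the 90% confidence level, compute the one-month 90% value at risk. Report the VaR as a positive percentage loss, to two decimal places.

4.36

r̄ = (2.5 − 5.5 + 9.3 + 2.1 − 2.9 + 5.9 + 2.9) / 7 = 14.30 / 7 = 2.0429%
Sample σ = √[Σ(r − r̄)² / 6] = √[149.8171 / 6] = √24.9695 = 4.9969%
VaR = −(r̄ − z·σ) = −(2.0429 − 1.282 × 4.9969) = −(-4.3631) = 4.3631%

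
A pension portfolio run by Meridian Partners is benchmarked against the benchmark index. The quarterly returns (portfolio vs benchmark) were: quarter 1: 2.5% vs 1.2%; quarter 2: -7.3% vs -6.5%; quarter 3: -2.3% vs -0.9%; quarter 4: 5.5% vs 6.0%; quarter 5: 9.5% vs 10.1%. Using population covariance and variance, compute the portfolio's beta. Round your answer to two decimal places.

r̄p = 1.5800%,  r̄m = 1.9800%
Cov = Σ(rp − r̄p)(rm − r̄m) / 5 = 33.1656
Var(rm) = Σ(rm − r̄m)² / 5 = 32.5816
β = Cov / Var = 33.1656 / 32.5816 = 1.0179

1.02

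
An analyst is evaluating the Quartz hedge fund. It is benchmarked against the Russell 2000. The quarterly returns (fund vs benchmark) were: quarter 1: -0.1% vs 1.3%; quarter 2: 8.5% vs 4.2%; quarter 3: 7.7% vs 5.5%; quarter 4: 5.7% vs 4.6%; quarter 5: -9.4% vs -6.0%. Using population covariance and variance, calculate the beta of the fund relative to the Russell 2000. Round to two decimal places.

r̄p = 2.4800%,  r̄m = 1.9200%
Cov = Σ(rp − r̄p)(rm − r̄m) / 5 = 27.3464
Var(rm) = Σ(rm − r̄m)² / 5 = 17.6616
β = Cov / Var = 27.3464 / 17.6616 = 1.5484

1.55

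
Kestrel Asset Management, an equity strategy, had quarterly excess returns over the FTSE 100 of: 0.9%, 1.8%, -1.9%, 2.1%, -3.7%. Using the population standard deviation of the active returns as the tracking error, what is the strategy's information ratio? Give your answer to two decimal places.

-0.07

Mean return r̄ = -0.80 / 5 = -0.1600%
Σ(r − r̄)² = (0.9 − (-0.1600))² + (1.8 − (-0.1600))² + (-1.9 − (-0.1600))² + … = 25.6320
population σ = √(25.6320 / 5) = √5.1264 = 2.2642%
IR = r̄ / tracking error = -0.1600 / 2.2642 = -0.0707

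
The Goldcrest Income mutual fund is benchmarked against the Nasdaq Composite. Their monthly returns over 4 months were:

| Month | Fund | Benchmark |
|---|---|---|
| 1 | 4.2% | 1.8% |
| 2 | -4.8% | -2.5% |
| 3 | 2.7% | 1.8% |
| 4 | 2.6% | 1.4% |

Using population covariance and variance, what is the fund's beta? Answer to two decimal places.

r̄p = 1.1750%,  r̄m = 0.6250%
Cov = Σ(rp − r̄p)(rm − r̄m) / 4 = 6.2806
Var(rm) = Σ(rm − r̄m)² / 4 = 3.2819
β = Cov / Var = 6.2806 / 3.2819 = 1.9137

1.91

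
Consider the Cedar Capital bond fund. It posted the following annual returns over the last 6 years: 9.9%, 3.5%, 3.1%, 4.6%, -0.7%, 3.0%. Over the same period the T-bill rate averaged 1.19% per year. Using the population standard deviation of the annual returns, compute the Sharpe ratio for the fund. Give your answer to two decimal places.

0.86

Mean return r̄ = 23.40 / 6 = 3.9000%
Σ(r − r̄)² = 59.2600; population σ = √(59.2600/6) = 3.1427%
Sharpe = (r̄ − rf) / σ = (3.9000 − 1.19) / 3.1427 = 2.7100 / 3.1427 = 0.8623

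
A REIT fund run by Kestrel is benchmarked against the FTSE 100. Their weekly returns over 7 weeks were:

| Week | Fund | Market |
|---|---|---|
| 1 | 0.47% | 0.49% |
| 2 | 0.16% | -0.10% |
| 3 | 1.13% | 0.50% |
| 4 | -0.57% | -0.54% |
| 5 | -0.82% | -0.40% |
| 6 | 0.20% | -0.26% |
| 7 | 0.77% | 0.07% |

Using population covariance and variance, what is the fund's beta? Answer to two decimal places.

r̄p = 0.1914%,  r̄m = -0.0343%
Cov = Σ(rp − r̄p)(rm − r̄m) / 7 = 0.2090
Var(rm) = Σ(rm − r̄m)² / 7 = 0.1451
β = Cov / Var = 0.2090 / 0.1451 = 1.4404

1.44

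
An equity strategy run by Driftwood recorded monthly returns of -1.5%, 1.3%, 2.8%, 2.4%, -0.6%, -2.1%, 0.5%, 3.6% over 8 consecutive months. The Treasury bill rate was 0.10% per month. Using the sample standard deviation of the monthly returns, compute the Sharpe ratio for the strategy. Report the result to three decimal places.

0.336

r̄ = (-1.5 + 1.3 + 2.8 + 2.4 − 0.6 − 2.1 + 0.5 + 3.6) / 8 = 6.40 / 8 = 0.8000%
Sample σ = √[Σ(r − r̄)² / 7] = √[30.4000 / 7] = √4.3429 = 2.0840%
Sharpe = (r̄ − rf) / σ = (0.8000 − 0.1) / 2.0840 = 0.7000 / 2.0840 = 0.3359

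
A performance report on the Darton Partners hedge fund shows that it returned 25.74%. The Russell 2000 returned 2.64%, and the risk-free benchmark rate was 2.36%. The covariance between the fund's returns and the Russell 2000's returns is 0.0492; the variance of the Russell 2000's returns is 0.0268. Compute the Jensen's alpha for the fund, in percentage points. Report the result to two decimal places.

β = Cov / Var = 0.0492 / 0.0268 = 1.8358
E[R] = Rf + β(Rm − Rf) = 2.36% + 1.8358 × (2.64% − 2.36%) = 2.8740%
α = Rp − E[R] = 25.74% − 2.8740% = 22.8660

22.87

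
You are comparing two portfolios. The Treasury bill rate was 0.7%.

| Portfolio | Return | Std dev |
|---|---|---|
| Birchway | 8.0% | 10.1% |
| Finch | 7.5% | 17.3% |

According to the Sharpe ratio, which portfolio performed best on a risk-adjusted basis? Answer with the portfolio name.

Birchway

Birchway: Sharpe ratio = (8.0% − 0.7%) / 10.1% = 0.723
Finch: Sharpe ratio = (7.5% − 0.7%) / 17.3% = 0.393
Highest: Birchway (0.723).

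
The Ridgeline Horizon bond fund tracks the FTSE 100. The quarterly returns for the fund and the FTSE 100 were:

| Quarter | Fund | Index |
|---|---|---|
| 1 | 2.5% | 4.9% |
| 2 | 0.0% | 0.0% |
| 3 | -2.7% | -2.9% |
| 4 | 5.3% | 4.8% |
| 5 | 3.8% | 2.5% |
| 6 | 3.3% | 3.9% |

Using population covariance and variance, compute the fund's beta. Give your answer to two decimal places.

r̄p = 2.0333%,  r̄m = 2.2000%
Cov = Σ(rp − r̄p)(rm − r̄m) / 6 = 6.8417
Var(rm) = Σ(rm − r̄m)² / 6 = 7.9800
β = Cov / Var = 6.8417 / 7.9800 = 0.8574

0.86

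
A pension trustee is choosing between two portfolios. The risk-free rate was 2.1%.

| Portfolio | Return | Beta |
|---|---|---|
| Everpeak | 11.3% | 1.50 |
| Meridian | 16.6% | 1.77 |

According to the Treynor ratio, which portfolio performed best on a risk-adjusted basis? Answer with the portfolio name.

Meridian

Everpeak: Treynor = (11.3% − 2.1%) / 1.50 = 6.133
Meridian: Treynor = (16.6% − 2.1%) / 1.77 = 8.192
Highest: Meridian (8.192).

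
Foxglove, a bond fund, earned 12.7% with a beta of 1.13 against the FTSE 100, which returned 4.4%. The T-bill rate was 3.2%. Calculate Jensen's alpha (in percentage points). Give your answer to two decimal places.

8.14

CAPM expected return = Rf + β(Rm − Rf) = 3.2% + 1.13 × (4.4% − 3.2%) = 3.2 + 1.13 × 1.20 = 4.5560%
Jensen's α = Rp − E[R] = 12.7% − 4.5560% = 8.1440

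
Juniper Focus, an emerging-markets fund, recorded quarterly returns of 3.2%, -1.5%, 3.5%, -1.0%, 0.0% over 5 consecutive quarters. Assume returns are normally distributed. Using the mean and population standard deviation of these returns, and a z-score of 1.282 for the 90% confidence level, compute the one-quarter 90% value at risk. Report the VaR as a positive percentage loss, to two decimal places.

1.86

Mean return r̄ = 4.20 / 5 = 0.8400%
Σ(r − r̄)² = (3.2 − 0.8400)² + (-1.5 − 0.8400)² + (3.5 − 0.8400)² + … = 22.2120
population σ = √(22.2120 / 5) = √4.4424 = 2.1077%
VaR = −(r̄ − z·σ) = −(0.8400 − 1.282 × 2.1077) = −(-1.8621) = 1.8621%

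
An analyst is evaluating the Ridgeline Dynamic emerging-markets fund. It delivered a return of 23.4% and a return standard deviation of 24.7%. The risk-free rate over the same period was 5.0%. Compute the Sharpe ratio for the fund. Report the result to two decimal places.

0.74

Sharpe = (Rp − Rf) / σp = (23.4% − 5.0%) / 24.7% = 18.40% / 24.7% = 0.7449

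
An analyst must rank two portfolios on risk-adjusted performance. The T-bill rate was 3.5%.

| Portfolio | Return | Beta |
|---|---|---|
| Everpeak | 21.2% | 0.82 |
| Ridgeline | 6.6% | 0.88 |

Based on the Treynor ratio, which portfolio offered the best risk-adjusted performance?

Everpeak: Treynor = (21.2% − 3.5%) / 0.82 = 21.585
Ridgeline: Treynor = (6.6% − 3.5%) / 0.88 = 3.523
Highest: Everpeak (21.585).

Everpeak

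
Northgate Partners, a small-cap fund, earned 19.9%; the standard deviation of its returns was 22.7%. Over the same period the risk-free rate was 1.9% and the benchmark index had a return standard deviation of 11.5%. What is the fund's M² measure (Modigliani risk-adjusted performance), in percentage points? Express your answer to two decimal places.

Sharpe = (Rp − Rf) / σp = (19.9% − 1.9%) / 22.7% = 0.7930
M² = Rf + Sharpe × σm = 1.9% + 0.7930 × 11.5% = 11.0195%

11.02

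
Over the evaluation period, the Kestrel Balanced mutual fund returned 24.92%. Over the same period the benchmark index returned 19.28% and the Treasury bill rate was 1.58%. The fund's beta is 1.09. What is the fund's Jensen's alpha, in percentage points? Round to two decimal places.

CAPM expected return = Rf + β(Rm − Rf) = 1.58% + 1.09 × (19.28% − 1.58%) = 1.58 + 1.09 × 17.70 = 20.8730%
Jensen's α = Rp − E[R] = 24.92% − 20.8730% = 4.0470

4.05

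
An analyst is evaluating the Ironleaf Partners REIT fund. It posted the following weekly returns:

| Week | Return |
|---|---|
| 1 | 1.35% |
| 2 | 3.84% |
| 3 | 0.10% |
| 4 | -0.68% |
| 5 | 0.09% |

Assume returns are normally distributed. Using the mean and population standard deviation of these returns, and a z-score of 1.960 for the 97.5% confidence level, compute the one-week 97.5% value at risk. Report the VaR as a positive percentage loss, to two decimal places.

2.18

μ = (1.35 + 3.84 + 0.1 − 0.68 + 0.09) / 5 = 4.700 / 5 = 0.9400%
Σ(r − μ)² = (1.35 − 0.9400)² + (3.84 − 0.9400)² + … = 12.6306
σ = √[12.6306 / 5] = 1.5894%
VaR = −(μ − z·σ) = −(0.9400 − 1.960 × 1.5894) = −(-2.1752) = 2.1752%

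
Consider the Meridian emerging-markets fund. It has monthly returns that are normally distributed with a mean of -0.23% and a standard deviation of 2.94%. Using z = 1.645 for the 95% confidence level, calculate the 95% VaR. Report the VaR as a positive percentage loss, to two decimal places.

5.07

VaR (as % loss) = −(μ − z·σ) = −(-0.23% − 1.645 × 2.94%) = −(-5.0663%) = 5.0663%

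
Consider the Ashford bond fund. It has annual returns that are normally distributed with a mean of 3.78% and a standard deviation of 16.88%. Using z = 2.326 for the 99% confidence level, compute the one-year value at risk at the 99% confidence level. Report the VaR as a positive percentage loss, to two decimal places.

35.48

VaR (as % loss) = −(μ − z·σ) = −(3.78% − 2.326 × 16.88%) = −(-35.48288%) = 35.48288%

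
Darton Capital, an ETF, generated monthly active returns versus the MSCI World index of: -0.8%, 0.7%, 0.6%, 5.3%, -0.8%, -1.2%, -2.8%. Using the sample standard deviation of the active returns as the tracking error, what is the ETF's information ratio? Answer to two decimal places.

0.06

μ = (-0.8 + 0.7 + 0.6 + 5.3 − 0.8 − 1.2 − 2.8) / 7 = 0.1429%
Sample std dev = √[39.3571 / 6] = 2.5612%
IR = μ / tracking error = 0.1429 / 2.5612 = 0.0558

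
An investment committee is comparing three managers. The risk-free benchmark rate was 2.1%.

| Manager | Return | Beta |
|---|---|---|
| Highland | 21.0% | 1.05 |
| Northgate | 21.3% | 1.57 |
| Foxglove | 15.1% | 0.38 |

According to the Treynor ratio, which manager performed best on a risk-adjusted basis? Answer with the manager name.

Highland: Treynor = (21.0% − 2.1%) / 1.05 = 18.000
Northgate: Treynor = (21.3% − 2.1%) / 1.57 = 12.229
Foxglove: Treynor = (15.1% − 2.1%) / 0.38 = 34.211
Highest: Foxglove (34.211).

Foxglove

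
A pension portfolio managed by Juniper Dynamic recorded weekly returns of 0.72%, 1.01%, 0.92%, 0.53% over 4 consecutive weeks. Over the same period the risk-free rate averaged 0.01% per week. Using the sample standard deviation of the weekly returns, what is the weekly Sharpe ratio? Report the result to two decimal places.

r̄ = (0.72 + 1.01 + 0.92 + 0.53) / 4 = 3.180 / 4 = 0.7950%
Sample σ = √[Σ(r − r̄)² / 3] = √[0.1377 / 3] = √0.0459 = 0.2142%
Sharpe = (r̄ − rf) / σ = (0.7950 − 0.01) / 0.2142 = 0.7850 / 0.2142 = 3.6648

3.66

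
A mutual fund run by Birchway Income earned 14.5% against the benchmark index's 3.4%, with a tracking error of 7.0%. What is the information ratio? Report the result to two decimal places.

1.59

IR = (Rp − Rb) / TE = (14.5% − 3.4%) / 7.0% = 11.10% / 7.0% = 1.5857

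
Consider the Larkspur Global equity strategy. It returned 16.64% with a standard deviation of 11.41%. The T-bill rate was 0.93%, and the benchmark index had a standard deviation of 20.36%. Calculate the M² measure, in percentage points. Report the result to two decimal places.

28.96

Sharpe = (Rp − Rf) / σp = (16.64% − 0.93%) / 11.41% = 1.3769
M² = Rf + Sharpe × σm = 0.93% + 1.3769 × 20.36% = 28.9637%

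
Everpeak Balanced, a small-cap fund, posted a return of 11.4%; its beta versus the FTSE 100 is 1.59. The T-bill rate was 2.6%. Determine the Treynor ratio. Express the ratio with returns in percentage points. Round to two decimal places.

Treynor = (Rp − Rf) / β = (11.4% − 2.6%) / 1.59 = 8.80 / 1.59 = 5.5346

5.53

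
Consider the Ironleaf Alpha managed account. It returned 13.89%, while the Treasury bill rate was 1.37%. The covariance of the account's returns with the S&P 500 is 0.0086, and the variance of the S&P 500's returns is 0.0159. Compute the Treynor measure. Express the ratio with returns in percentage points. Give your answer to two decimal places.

23.15

β = Cov / Var = 0.0086 / 0.0159 = 0.5409
Treynor = (Rp − Rf) / β = (13.89% − 1.37%) / 0.5409 = 12.52 / 0.5409 = 23.1466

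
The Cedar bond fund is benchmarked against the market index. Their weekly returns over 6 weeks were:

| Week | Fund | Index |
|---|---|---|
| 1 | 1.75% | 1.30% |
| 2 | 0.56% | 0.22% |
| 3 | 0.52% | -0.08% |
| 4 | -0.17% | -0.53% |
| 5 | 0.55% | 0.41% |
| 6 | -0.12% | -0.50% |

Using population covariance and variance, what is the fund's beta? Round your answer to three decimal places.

r̄p = 0.5150%,  r̄m = 0.1367%
Cov = Σ(rp − r̄p)(rm − r̄m) / 6 = 0.3850
Var(rm) = Σ(rm − r̄m)² / 6 = 0.3886
β = Cov / Var = 0.3850 / 0.3886 = 0.9907

0.991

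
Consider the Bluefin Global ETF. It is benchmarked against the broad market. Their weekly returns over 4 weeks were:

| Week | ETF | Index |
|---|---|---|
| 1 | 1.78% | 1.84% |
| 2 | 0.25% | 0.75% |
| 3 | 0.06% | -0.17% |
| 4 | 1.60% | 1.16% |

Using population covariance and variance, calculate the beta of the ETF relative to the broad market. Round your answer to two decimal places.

0.95

r̄p = 0.9225%,  r̄m = 0.8950%
Cov = Σ(rp − r̄p)(rm − r̄m) / 4 = 0.5015
Var(rm) = Σ(rm − r̄m)² / 4 = 0.5296
β = Cov / Var = 0.5015 / 0.5296 = 0.9469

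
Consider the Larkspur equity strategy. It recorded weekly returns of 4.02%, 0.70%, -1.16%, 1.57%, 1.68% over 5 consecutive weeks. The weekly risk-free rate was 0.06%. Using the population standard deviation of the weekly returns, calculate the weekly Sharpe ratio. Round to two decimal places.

r̄ = (4.02 + 0.7 − 1.16 + 1.57 + 1.68) / 5 = 6.810 / 5 = 1.3620%
Population std dev = √[14.0081 / 5] = 1.6738%
Sharpe = (r̄ − rf) / σ = (1.3620 − 0.06) / 1.6738 = 1.3020 / 1.6738 = 0.7779

0.78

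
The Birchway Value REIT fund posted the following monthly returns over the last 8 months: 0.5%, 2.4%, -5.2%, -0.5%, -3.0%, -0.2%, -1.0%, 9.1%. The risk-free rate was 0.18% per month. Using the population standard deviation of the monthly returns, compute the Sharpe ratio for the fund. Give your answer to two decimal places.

0.02

μ = (0.5 + 2.4 − 5.2 − 0.5 − 3 − 0.2 − 1 + 9.1) / 8 = 2.10 / 8 = 0.2625%
Σ(r − μ)² = (0.5 − 0.2625)² + (2.4 − 0.2625)² + (-5.2 − 0.2625)² + … = 125.5988
population σ = √(125.5988 / 8) = √15.6999 = 3.9623%
Sharpe = (μ − rf) / σ = (0.2625 − 0.18) / 3.9623 = 0.0825 / 3.9623 = 0.0208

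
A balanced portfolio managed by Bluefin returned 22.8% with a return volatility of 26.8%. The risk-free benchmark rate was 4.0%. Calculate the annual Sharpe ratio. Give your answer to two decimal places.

0.70

Sharpe = (Rp − Rf) / σp = (22.8% − 4.0%) / 26.8% = 18.80% / 26.8% = 0.7015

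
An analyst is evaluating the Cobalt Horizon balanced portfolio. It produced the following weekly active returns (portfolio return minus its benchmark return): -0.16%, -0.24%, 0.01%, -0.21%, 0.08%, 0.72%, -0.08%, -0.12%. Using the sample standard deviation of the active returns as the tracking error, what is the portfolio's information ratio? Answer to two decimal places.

0.00

r̄ = (-0.16 − 0.24 + 0.01 − 0.21 + 0.08 + 0.72 − 0.08 − 0.12) / 8 = 0.0000%
Σ(r − r̄)² = 0.6730; sample σ = √(0.6730/7) = 0.3101%
IR = r̄ / tracking error = 0.0000 / 0.3101 = 0.0000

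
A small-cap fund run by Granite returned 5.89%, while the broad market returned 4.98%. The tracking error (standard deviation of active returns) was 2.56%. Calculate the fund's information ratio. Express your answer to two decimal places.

0.36

IR = (Rp − Rb) / TE = (5.89% − 4.98%) / 2.56% = 0.91% / 2.56% = 0.3555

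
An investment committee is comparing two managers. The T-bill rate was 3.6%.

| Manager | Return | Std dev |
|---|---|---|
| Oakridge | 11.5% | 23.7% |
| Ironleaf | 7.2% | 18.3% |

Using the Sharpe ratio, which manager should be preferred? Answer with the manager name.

Oakridge: Sharpe ratio = (11.5% − 3.6%) / 23.7% = 0.333
Ironleaf: Sharpe ratio = (7.2% − 3.6%) / 18.3% = 0.197
Highest: Oakridge (0.333).

Oakridge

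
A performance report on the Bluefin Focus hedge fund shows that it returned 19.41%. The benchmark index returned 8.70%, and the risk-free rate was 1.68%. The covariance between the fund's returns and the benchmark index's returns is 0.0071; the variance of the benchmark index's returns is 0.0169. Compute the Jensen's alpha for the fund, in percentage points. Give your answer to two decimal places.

β = Cov / Var = 0.0071 / 0.0169 = 0.4201
E[R] = Rf + β(Rm − Rf) = 1.68% + 0.4201 × (8.70% − 1.68%) = 4.6291%
α = Rp − E[R] = 19.41% − 4.6291% = 14.7809

14.78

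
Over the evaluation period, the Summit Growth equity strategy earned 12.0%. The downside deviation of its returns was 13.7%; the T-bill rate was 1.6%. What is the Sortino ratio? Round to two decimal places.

Sortino = (Rp − Rf) / σd = (12.0% − 1.6%) / 13.7% = 10.40% / 13.7% = 0.7591

0.76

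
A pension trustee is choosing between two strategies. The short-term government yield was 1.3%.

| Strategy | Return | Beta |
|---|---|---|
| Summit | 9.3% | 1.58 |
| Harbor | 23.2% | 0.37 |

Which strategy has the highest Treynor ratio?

Summit: Treynor = (9.3% − 1.3%) / 1.58 = 5.063
Harbor: Treynor = (23.2% − 1.3%) / 0.37 = 59.189
Highest: Harbor (59.189).

Harbor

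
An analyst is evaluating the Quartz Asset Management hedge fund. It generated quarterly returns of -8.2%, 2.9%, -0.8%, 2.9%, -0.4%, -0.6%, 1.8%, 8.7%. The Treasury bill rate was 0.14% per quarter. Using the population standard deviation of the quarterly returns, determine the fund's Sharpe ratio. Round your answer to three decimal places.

μ = (-8.2 + 2.9 − 0.8 + 2.9 − 0.4 − 0.6 + 1.8 + 8.7) / 8 = 6.30 / 8 = 0.7875%
Population std dev = √[159.1888 / 8] = 4.4608%
Sharpe = (μ − rf) / σ = (0.7875 − 0.14) / 4.4608 = 0.6475 / 4.4608 = 0.1452

0.145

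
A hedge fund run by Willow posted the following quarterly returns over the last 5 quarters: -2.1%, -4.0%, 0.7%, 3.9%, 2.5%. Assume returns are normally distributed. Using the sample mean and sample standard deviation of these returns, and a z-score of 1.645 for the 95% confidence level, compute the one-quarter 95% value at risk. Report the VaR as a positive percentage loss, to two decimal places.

5.14

Mean return r̄ = 1.00 / 5 = 0.2000%
Sample std dev = √[42.1600 / 4] = 3.2465%
VaR = −(r̄ − z·σ) = −(0.2000 − 1.645 × 3.2465) = −(-5.1405) = 5.1405%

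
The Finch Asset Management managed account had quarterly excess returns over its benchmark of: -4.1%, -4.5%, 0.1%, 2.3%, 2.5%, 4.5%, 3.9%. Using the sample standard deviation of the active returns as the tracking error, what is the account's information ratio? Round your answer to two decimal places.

r̄ = (-4.1 − 4.5 + 0.1 + 2.3 + 2.5 + 4.5 + 3.9) / 7 = 0.6714%
Σ(r − r̄)² = (-4.1 − 0.6714)² + (-4.5 − 0.6714)² + (0.1 − 0.6714)² + … = 80.9143
sample σ = √(80.9143 / 6) = √13.4857 = 3.6723%
IR = r̄ / tracking error = 0.6714 / 3.6723 = 0.1828

0.18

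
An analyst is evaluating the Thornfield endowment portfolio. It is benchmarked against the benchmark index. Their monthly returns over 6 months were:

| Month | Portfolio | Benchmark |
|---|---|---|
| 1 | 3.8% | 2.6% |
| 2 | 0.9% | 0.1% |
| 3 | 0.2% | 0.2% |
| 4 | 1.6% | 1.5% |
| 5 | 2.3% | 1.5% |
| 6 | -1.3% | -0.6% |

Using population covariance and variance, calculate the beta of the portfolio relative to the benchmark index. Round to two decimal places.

1.43

r̄p = 1.2500%,  r̄m = 0.8833%
Cov = Σ(rp − r̄p)(rm − r̄m) / 6 = 1.6692
Var(rm) = Σ(rm − r̄m)² / 6 = 1.1647
β = Cov / Var = 1.6692 / 1.1647 = 1.4332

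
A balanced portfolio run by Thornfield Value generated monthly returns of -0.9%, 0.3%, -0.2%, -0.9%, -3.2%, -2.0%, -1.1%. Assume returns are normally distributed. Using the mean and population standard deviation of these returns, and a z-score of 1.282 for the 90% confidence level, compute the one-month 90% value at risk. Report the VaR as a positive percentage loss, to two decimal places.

2.52

μ = (-0.9 + 0.3 − 0.2 − 0.9 − 3.2 − 2 − 1.1) / 7 = -1.1429%
Population std dev = √[8.0571 / 7] = 1.0729%
VaR = −(μ − z·σ) = −(-1.1429 − 1.282 × 1.0729) = −(-2.5184) = 2.5184%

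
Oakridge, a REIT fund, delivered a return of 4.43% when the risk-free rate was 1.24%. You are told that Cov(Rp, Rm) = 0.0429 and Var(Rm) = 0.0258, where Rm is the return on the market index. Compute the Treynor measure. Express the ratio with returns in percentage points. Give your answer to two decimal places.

β = Cov / Var = 0.0429 / 0.0258 = 1.6628
Treynor = (Rp − Rf) / β = (4.43% − 1.24%) / 1.6628 = 3.19 / 1.6628 = 1.9185

1.92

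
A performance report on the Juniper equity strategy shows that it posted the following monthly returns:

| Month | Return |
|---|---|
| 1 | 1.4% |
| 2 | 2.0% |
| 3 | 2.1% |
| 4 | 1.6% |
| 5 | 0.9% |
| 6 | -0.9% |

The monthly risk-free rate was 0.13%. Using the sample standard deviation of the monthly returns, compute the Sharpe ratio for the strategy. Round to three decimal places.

Mean return μ = 7.10 / 6 = 1.1833%
Sample std dev = √[6.1483 / 5] = 1.1089%
Sharpe = (μ − rf) / σ = (1.1833 − 0.13) / 1.1089 = 1.0533 / 1.1089 = 0.9499

0.950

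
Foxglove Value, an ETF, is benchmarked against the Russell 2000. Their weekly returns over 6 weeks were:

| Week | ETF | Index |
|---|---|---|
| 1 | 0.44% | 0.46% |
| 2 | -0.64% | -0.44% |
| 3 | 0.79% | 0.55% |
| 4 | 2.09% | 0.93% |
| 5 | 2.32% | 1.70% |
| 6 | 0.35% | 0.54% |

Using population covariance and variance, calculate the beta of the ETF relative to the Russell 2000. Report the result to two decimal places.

r̄p = 0.8917%,  r̄m = 0.6233%
Cov = Σ(rp − r̄p)(rm − r̄m) / 6 = 0.6101
Var(rm) = Σ(rm − r̄m)² / 6 = 0.4038
β = Cov / Var = 0.6101 / 0.4038 = 1.5109

1.51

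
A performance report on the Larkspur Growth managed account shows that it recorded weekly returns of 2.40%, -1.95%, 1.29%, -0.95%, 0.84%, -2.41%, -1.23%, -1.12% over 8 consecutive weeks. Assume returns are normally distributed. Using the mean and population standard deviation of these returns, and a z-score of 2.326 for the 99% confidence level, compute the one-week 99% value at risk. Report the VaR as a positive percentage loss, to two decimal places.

r̄ = (2.4 − 1.95 + 1.29 − 0.95 + 0.84 − 2.41 − 1.23 − 1.12) / 8 = -3.130 / 8 = -0.3913%
Population std dev = √[20.1855 / 8] = 1.5885%
VaR = −(r̄ − z·σ) = −(-0.3913 − 2.326 × 1.5885) = −(-4.0862) = 4.0862%

4.09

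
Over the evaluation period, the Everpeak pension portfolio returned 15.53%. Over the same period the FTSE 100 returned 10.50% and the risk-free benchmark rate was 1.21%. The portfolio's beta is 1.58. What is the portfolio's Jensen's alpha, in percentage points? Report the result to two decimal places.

-0.36

CAPM expected return = Rf + β(Rm − Rf) = 1.21% + 1.58 × (10.50% − 1.21%) = 1.21 + 1.58 × 9.29 = 15.8882%
Jensen's α = Rp − E[R] = 15.53% − 15.8882% = -0.3582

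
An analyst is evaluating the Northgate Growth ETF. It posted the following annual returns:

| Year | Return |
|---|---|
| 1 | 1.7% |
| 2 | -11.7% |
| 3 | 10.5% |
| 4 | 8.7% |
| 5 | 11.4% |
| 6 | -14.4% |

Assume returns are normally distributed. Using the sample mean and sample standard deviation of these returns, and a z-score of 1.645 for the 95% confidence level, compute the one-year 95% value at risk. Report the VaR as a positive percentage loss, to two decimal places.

μ = (1.7 − 11.7 + 10.5 + 8.7 + 11.4 − 14.4) / 6 = 6.20 / 6 = 1.0333%
Σ(r − μ)² = 656.6333; sample σ = √(656.6333/5) = 11.4598%
VaR = −(μ − z·σ) = −(1.0333 − 1.645 × 11.4598) = −(-17.8181) = 17.8181%

17.82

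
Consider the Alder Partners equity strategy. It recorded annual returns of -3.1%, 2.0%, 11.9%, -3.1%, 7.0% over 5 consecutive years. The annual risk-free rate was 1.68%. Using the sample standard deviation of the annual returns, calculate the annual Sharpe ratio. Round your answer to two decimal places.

0.19

μ = (-3.1 + 2 + 11.9 − 3.1 + 7) / 5 = 2.9400%
Sample std dev = √[170.6120 / 4] = 6.5309%
Sharpe = (μ − rf) / σ = (2.9400 − 1.68) / 6.5309 = 1.2600 / 6.5309 = 0.1929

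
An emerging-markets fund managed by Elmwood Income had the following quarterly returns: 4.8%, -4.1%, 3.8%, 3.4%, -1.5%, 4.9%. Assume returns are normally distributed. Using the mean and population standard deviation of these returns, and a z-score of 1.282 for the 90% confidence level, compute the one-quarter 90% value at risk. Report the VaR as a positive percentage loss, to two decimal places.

2.52

μ = (4.8 − 4.1 + 3.8 + 3.4 − 1.5 + 4.9) / 6 = 11.30 / 6 = 1.8833%
Σ(r − μ)² = (4.8 − 1.8833)² + (-4.1 − 1.8833)² + … = 70.8283
σ = √[70.8283 / 6] = 3.4358%
VaR = −(μ − z·σ) = −(1.8833 − 1.282 × 3.4358) = −(-2.5214) = 2.5214%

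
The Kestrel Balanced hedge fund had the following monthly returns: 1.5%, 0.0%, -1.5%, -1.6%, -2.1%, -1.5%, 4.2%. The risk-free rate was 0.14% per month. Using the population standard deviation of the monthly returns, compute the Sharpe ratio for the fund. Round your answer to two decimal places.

r̄ = (1.5 + 0 − 1.5 − 1.6 − 2.1 − 1.5 + 4.2) / 7 = -0.1429%
Population σ = √[Σ(r − r̄)² / 7] = √[31.2171 / 7] = √4.4596 = 2.1118%
Sharpe = (r̄ − rf) / σ = (-0.1429 − 0.14) / 2.1118 = -0.2829 / 2.1118 = -0.1340

-0.13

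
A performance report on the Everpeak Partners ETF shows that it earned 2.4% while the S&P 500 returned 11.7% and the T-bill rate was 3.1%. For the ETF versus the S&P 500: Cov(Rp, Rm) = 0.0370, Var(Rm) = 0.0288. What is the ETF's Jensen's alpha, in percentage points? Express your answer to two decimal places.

-11.75

β = Cov / Var = 0.0370 / 0.0288 = 1.2847
E[R] = Rf + β(Rm − Rf) = 3.1% + 1.2847 × (11.7% − 3.1%) = 14.1484%
α = Rp − E[R] = 2.4% − 14.1484% = -11.7484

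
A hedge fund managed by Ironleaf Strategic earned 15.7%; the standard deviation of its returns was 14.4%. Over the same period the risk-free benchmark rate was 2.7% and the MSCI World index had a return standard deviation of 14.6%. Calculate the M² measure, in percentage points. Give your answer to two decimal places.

Sharpe = (Rp − Rf) / σp = (15.7% − 2.7%) / 14.4% = 0.9028
M² = Rf + Sharpe × σm = 2.7% + 0.9028 × 14.6% = 15.8809%

15.88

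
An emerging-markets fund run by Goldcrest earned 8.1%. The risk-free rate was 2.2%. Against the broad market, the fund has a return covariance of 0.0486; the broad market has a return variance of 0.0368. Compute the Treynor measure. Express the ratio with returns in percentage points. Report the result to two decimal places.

4.47

β = Cov / Var = 0.0486 / 0.0368 = 1.3207
Treynor = (Rp − Rf) / β = (8.1% − 2.2%) / 1.3207 = 5.90 / 1.3207 = 4.4673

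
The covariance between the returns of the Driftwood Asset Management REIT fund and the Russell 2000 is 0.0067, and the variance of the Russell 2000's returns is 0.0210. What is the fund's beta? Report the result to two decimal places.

0.32

β = Cov(Rp, Rm) / Var(Rm) = 0.0067 / 0.0210 = 0.3190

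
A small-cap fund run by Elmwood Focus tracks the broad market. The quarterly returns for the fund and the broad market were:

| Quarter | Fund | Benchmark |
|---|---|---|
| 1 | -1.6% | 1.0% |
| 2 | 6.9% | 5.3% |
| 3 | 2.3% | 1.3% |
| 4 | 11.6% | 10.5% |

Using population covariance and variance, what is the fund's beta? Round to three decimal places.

r̄p = 4.8000%,  r̄m = 4.5250%
Cov = Σ(rp − r̄p)(rm − r̄m) / 4 = 18.2200
Var(rm) = Σ(rm − r̄m)² / 4 = 14.7819
β = Cov / Var = 18.2200 / 14.7819 = 1.2326

1.233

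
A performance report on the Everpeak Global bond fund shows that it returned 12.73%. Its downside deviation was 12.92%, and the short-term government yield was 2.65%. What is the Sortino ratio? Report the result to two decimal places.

Sortino = (Rp − Rf) / σd = (12.73% − 2.65%) / 12.92% = 10.08% / 12.92% = 0.7802

0.78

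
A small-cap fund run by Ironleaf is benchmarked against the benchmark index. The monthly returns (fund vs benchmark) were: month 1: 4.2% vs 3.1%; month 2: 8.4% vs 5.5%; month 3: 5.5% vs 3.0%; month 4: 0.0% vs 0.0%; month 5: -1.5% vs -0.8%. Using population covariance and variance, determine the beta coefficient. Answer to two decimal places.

r̄p = 3.3200%,  r̄m = 2.1600%
Cov = Σ(rp − r̄p)(rm − r̄m) / 5 = 8.2128
Var(rm) = Σ(rm − r̄m)² / 5 = 5.2344
β = Cov / Var = 8.2128 / 5.2344 = 1.5690

1.57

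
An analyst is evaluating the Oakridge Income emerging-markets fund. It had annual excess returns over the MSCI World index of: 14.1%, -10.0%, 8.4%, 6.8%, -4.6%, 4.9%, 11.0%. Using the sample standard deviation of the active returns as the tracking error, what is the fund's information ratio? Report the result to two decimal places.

0.51

μ = (14.1 − 10 + 8.4 + 6.8 − 4.6 + 4.9 + 11) / 7 = 30.60 / 7 = 4.3714%
Σ(r − μ)² = 448.0143; sample σ = √(448.0143/6) = 8.6411%
IR = μ / tracking error = 4.3714 / 8.6411 = 0.5059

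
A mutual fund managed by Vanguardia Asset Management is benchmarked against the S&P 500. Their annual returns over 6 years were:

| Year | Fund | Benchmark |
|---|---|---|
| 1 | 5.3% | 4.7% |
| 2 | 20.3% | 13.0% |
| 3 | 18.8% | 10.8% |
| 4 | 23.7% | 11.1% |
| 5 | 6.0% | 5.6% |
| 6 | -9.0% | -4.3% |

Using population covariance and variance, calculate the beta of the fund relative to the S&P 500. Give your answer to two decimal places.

r̄p = 10.8500%,  r̄m = 6.8167%
Cov = Σ(rp − r̄p)(rm − r̄m) / 6 = 63.9092
Var(rm) = Σ(rm − r̄m)² / 6 = 33.6647
β = Cov / Var = 63.9092 / 33.6647 = 1.8984

1.90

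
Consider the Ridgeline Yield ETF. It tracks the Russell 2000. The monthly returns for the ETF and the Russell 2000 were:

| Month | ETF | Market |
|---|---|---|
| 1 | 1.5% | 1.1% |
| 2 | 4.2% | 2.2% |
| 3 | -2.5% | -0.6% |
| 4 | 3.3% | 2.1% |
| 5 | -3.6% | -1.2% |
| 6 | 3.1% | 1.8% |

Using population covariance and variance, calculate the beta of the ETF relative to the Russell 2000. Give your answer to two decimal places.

2.24

r̄p = 1.0000%,  r̄m = 0.9000%
Cov = Σ(rp − r̄p)(rm − r̄m) / 6 = 3.9700
Var(rm) = Σ(rm − r̄m)² / 6 = 1.7733
β = Cov / Var = 3.9700 / 1.7733 = 2.2388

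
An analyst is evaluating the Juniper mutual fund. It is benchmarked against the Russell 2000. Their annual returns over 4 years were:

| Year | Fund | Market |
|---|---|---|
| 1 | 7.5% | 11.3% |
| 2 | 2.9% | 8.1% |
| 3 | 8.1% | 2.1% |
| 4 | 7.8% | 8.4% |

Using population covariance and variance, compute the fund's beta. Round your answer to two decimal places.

-0.13

r̄p = 6.5750%,  r̄m = 7.4750%
Cov = Σ(rp − r̄p)(rm − r̄m) / 4 = -1.4556
Var(rm) = Σ(rm − r̄m)² / 4 = 11.1919
β = Cov / Var = -1.4556 / 11.1919 = -0.1301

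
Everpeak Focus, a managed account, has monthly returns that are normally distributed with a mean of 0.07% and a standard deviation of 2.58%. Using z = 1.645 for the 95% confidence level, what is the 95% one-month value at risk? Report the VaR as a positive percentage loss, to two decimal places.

VaR (as % loss) = −(μ − z·σ) = −(0.07% − 1.645 × 2.58%) = −(-4.1741%) = 4.1741%

4.17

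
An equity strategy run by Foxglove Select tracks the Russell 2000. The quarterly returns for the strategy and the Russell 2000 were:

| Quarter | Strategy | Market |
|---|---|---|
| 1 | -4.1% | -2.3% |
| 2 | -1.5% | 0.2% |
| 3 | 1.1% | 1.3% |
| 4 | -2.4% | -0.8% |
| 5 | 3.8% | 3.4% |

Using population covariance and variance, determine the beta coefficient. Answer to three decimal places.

1.428

r̄p = -0.6200%,  r̄m = 0.3600%
Cov = Σ(rp − r̄p)(rm − r̄m) / 5 = 5.3032
Var(rm) = Σ(rm − r̄m)² / 5 = 3.7144
β = Cov / Var = 5.3032 / 3.7144 = 1.4277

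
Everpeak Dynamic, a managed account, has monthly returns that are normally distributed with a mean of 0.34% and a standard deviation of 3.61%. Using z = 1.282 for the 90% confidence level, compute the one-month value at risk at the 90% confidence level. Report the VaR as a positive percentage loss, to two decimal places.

VaR (as % loss) = −(μ − z·σ) = −(0.34% − 1.282 × 3.61%) = −(-4.28802%) = 4.28802%

4.29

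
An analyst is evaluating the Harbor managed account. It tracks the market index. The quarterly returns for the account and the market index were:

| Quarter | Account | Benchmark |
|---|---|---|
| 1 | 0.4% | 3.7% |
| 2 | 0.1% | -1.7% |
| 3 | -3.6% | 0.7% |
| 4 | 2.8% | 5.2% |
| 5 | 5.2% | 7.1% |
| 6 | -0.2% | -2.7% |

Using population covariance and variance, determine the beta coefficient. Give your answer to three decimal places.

0.538

r̄p = 0.7833%,  r̄m = 2.0500%
Cov = Σ(rp − r̄p)(rm − r̄m) / 6 = 6.8625
Var(rm) = Σ(rm − r̄m)² / 6 = 12.7658
β = Cov / Var = 6.8625 / 12.7658 = 0.5376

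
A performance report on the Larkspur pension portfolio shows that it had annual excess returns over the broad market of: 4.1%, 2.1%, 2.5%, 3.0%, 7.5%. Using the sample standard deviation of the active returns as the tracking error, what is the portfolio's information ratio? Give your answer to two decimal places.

1.76

Mean return r̄ = 19.20 / 5 = 3.8400%
Σ(r − r̄)² = (4.1 − 3.8400)² + (2.1 − 3.8400)² + … = 18.9920
sample σ = √(18.9920 / 4) = √4.7480 = 2.1790%
IR = r̄ / tracking error = 3.8400 / 2.1790 = 1.7623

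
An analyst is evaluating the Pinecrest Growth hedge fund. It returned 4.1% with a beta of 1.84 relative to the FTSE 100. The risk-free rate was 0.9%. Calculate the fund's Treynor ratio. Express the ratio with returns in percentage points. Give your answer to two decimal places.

Treynor = (Rp − Rf) / β = (4.1% − 0.9%) / 1.84 = 3.20 / 1.84 = 1.7391

1.74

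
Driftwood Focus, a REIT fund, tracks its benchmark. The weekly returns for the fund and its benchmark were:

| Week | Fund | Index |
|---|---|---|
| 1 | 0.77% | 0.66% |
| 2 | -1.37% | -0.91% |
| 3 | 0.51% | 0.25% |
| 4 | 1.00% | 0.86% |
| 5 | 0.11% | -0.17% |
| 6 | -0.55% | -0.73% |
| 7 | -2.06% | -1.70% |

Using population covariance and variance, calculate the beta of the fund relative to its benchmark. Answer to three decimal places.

r̄p = -0.2271%,  r̄m = -0.2486%
Cov = Σ(rp − r̄p)(rm − r̄m) / 7 = 0.8903
Var(rm) = Σ(rm − r̄m)² / 7 = 0.7264
β = Cov / Var = 0.8903 / 0.7264 = 1.2256

1.226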